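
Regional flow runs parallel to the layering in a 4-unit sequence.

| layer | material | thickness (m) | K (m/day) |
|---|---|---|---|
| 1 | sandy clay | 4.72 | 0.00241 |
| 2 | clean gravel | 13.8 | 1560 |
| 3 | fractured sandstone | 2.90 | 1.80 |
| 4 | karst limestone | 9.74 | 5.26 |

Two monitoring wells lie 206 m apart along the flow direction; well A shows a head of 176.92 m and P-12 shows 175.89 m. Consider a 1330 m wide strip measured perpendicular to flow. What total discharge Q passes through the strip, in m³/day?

144000

Flow is parallel to layering, so each bed carries its own Darcy discharge and the transmissivities add.
Σ(K_i·b_i) = 0.00241×4.72 + 1560×13.8 + 1.80×2.90 + 5.26×9.74 = 21584 m²/day.
Hydraulic gradient i = (176.92 − 175.89) / 206 = 1.03 / 206 = 0.005000.
Q = Σ(K_i·b_i) · W · i = 21584 × 1330 × 0.005000 = 1.435e+05 m³/day.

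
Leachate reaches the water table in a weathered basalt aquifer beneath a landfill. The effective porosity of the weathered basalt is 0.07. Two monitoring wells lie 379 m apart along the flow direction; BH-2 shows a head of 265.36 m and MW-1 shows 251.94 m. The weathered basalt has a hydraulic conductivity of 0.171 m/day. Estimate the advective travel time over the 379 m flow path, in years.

Hydraulic gradient i = (265.36 − 251.94) / 379 = 13.42 / 379 = 0.03541.
Darcy flux q = K · i = 0.1710 × 0.03541 = 0.006055 m/day.
Seepage velocity v = q / n_e = 0.006055 / 0.07 = 0.08650 m/day.
Travel time t = L / v = 379 / 0.08650 = 4382 days = 12.00 years.

12.0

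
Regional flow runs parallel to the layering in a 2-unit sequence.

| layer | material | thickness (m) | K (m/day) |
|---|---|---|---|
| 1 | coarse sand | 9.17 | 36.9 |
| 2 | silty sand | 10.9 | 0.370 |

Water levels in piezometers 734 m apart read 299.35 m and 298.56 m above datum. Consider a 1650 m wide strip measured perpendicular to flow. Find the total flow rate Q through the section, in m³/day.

608

Flow is parallel to layering, so each bed carries its own Darcy discharge and the transmissivities add.
Σ(K_i·b_i) = 36.9×9.17 + 0.370×10.9 = 342.4 m²/day.
Hydraulic gradient i = (299.35 − 298.56) / 734 = 0.79 / 734 = 0.001076.
Q = Σ(K_i·b_i) · W · i = 342.4 × 1650 × 0.001076 = 608.1 m³/day.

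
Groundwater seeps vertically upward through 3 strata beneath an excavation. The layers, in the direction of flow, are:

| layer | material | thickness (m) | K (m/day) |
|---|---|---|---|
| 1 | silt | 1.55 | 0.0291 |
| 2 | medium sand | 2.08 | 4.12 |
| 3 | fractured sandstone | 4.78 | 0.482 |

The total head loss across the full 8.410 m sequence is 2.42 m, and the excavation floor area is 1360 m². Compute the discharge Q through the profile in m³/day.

Flow is perpendicular to layering, so the layers act in series and the equivalent K is the thickness-weighted harmonic mean.
Total thickness L = 1.55 + 2.08 + 4.78 = 8.410 m.
Σ(b_i/K_i) = 1.55/0.0291 + 2.08/4.12 + 4.78/0.482 = 63.69 d.
K_eq = L / Σ(b_i/K_i) = 8.410 / 63.69 = 0.1321 m/day.
Q = K_eq · A · (Δh/L) = 0.1321 × 1360 × (2.42/8.410) = 51.68 m³/day.

51.7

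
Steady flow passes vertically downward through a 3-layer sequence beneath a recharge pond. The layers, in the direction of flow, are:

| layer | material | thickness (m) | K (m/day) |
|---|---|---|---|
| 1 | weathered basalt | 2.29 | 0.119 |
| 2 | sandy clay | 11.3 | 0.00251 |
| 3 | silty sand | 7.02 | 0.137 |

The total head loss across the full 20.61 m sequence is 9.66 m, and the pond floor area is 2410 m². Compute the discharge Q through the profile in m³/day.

Flow is perpendicular to layering, so the layers act in series and the equivalent K is the thickness-weighted harmonic mean.
Total thickness L = 2.29 + 11.3 + 7.02 = 20.61 m.
Σ(b_i/K_i) = 2.29/0.119 + 11.3/0.00251 + 7.02/0.137 = 4572 d.
K_eq = L / Σ(b_i/K_i) = 20.61 / 4572 = 0.004507 m/day.
Q = K_eq · A · (Δh/L) = 0.004507 × 2410 × (9.66/20.61) = 5.091 m³/day.

5.09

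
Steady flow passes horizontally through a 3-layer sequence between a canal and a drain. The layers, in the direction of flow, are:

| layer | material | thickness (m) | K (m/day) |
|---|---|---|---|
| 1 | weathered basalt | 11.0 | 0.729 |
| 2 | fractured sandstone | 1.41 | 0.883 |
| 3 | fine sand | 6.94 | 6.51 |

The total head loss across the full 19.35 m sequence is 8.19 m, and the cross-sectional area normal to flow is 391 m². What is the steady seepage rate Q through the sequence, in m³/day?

180

Flow is perpendicular to layering, so the layers act in series and the equivalent K is the thickness-weighted harmonic mean.
Total thickness L = 11.0 + 1.41 + 6.94 = 19.35 m.
Σ(b_i/K_i) = 11.0/0.729 + 1.41/0.883 + 6.94/6.51 = 17.75 d.
K_eq = L / Σ(b_i/K_i) = 19.35 / 17.75 = 1.090 m/day.
Q = K_eq · A · (Δh/L) = 1.090 × 391 × (8.19/19.35) = 180.4 m³/day.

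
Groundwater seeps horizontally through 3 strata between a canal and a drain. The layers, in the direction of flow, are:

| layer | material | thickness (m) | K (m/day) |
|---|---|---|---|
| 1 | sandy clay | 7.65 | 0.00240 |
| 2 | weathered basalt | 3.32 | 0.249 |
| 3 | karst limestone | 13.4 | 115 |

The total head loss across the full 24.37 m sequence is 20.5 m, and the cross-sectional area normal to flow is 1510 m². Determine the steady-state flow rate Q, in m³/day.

9.67

Flow is perpendicular to layering, so the layers act in series and the equivalent K is the thickness-weighted harmonic mean.
Total thickness L = 7.65 + 3.32 + 13.4 = 24.37 m.
Σ(b_i/K_i) = 7.65/0.00240 + 3.32/0.249 + 13.4/115 = 3201 d.
K_eq = L / Σ(b_i/K_i) = 24.37 / 3201 = 0.007613 m/day.
Q = K_eq · A · (Δh/L) = 0.007613 × 1510 × (20.5/24.37) = 9.671 m³/day.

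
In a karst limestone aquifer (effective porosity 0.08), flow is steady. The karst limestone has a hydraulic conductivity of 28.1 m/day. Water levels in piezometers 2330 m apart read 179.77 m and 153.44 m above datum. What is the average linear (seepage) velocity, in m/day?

Hydraulic gradient i = (179.77 − 153.44) / 2330 = 26.33 / 2330 = 0.01130.
Darcy flux q = K · i = 28.10 × 0.01130 = 0.3175 m/day.
Seepage velocity v = q / n_e = 0.3175 / 0.08 = 3.969 m/day.

3.97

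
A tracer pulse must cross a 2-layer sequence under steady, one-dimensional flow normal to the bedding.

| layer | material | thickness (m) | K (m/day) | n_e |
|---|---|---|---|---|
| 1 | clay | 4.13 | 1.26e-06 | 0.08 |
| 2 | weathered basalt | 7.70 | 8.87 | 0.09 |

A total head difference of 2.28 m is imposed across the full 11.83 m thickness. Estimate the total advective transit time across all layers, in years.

4030

With flow normal to the layers, continuity requires the same specific discharge q through every layer.
Σ(b_i/K_i) = 4.13/1.26e-06 + 7.70/8.87 = 3.278e+06 d.
q = Δh / Σ(b_i/K_i) = 2.28 / 3.278e+06 = 6.956e-07 m/day.
In each layer the seepage velocity is v_i = q/n_i, so the layer transit time is t_i = b_i·n_i / q:
  layer 1 (clay): t_1 = 4.13 × 0.08 / 6.956e-07 = 4.750e+05 d
  layer 2 (weathered basalt): t_2 = 7.70 × 0.09 / 6.956e-07 = 9.963e+05 d
Total t = Σ t_i = 1.471e+06 days = 4028 years.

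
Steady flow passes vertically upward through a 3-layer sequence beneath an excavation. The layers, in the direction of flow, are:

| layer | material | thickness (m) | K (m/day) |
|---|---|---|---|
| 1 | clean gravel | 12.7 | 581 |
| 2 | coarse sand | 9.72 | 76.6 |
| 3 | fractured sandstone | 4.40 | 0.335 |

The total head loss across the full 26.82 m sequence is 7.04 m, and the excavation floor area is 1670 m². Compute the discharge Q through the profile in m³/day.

Flow is perpendicular to layering, so the layers act in series and the equivalent K is the thickness-weighted harmonic mean.
Total thickness L = 12.7 + 9.72 + 4.40 = 26.82 m.
Σ(b_i/K_i) = 12.7/581 + 9.72/76.6 + 4.40/0.335 = 13.28 d.
K_eq = L / Σ(b_i/K_i) = 26.82 / 13.28 = 2.019 m/day.
Q = K_eq · A · (Δh/L) = 2.019 × 1670 × (7.04/26.82) = 885.1 m³/day.

885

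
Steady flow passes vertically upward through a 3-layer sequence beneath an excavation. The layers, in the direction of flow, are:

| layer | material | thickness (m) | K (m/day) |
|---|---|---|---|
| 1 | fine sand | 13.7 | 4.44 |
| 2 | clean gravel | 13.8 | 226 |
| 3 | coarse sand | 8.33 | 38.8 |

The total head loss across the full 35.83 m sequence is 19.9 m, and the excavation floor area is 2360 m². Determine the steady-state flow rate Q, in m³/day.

Flow is perpendicular to layering, so the layers act in series and the equivalent K is the thickness-weighted harmonic mean.
Total thickness L = 13.7 + 13.8 + 8.33 = 35.83 m.
Σ(b_i/K_i) = 13.7/4.44 + 13.8/226 + 8.33/38.8 = 3.361 d.
K_eq = L / Σ(b_i/K_i) = 35.83 / 3.361 = 10.66 m/day.
Q = K_eq · A · (Δh/L) = 10.66 × 2360 × (19.9/35.83) = 13972 m³/day.

14000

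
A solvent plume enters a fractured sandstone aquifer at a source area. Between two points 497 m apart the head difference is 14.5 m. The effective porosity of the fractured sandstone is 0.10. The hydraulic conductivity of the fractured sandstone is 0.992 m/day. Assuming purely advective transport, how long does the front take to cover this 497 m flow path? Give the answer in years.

4.70

Hydraulic gradient i = Δh / L = 14.5 / 497 = 0.02918.
Darcy flux q = K · i = 0.9920 × 0.02918 = 0.02894 m/day.
Seepage velocity v = q / n_e = 0.02894 / 0.10 = 0.2894 m/day.
Travel time t = L / v = 497 / 0.2894 = 1717 days = 4.702 years.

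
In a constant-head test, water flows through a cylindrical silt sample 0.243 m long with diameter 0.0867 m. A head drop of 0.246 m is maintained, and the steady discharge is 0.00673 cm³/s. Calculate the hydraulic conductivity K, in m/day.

Cross-sectional area A = π·(d/2)² = π × (0.0867/2)² = 0.005904 m².
Convert discharge: 0.00673 cm³/s = 6.730e-09 m³/s.
Darcy's law rearranged: K = Q·L / (A·Δh) = 6.730e-09 × 0.243 / (0.005904 × 0.246) = 1.126e-06 m/s = 0.09729 m/day.

0.0973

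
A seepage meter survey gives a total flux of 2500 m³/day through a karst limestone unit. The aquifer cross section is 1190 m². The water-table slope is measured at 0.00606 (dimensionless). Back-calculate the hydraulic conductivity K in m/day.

347

Hydraulic gradient i = 0.00606.
From Q = K·A·i, K = Q / (A·i) = 2500 / (1190 × 0.006060) = 346.7 m/day.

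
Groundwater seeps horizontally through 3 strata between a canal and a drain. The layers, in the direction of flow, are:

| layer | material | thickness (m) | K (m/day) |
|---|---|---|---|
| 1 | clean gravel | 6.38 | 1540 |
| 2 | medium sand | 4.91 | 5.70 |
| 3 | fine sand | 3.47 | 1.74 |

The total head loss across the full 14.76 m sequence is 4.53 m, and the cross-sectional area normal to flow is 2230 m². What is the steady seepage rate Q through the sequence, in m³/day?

3530

Flow is perpendicular to layering, so the layers act in series and the equivalent K is the thickness-weighted harmonic mean.
Total thickness L = 6.38 + 4.91 + 3.47 = 14.76 m.
Σ(b_i/K_i) = 6.38/1540 + 4.91/5.70 + 3.47/1.74 = 2.860 d.
K_eq = L / Σ(b_i/K_i) = 14.76 / 2.860 = 5.161 m/day.
Q = K_eq · A · (Δh/L) = 5.161 × 2230 × (4.53/14.76) = 3532 m³/day.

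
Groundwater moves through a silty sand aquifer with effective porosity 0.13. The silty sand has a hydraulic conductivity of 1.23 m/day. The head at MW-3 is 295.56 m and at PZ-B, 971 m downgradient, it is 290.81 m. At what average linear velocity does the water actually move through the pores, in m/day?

Hydraulic gradient i = (295.56 − 290.81) / 971 = 4.75 / 971 = 0.004892.
Darcy flux q = K · i = 1.230 × 0.004892 = 0.006017 m/day.
Seepage velocity v = q / n_e = 0.006017 / 0.13 = 0.04628 m/day.

0.0463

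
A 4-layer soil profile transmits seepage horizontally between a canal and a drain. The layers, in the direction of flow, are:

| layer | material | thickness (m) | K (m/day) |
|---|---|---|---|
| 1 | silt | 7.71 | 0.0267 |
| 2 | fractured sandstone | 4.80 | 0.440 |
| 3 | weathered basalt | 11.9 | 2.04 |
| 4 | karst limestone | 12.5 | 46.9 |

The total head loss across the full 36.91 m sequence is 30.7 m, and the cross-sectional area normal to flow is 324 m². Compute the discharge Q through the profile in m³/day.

Flow is perpendicular to layering, so the layers act in series and the equivalent K is the thickness-weighted harmonic mean.
Total thickness L = 7.71 + 4.80 + 11.9 + 12.5 = 36.91 m.
Σ(b_i/K_i) = 7.71/0.0267 + 4.80/0.440 + 11.9/2.04 + 12.5/46.9 = 305.8 d.
K_eq = L / Σ(b_i/K_i) = 36.91 / 305.8 = 0.1207 m/day.
Q = K_eq · A · (Δh/L) = 0.1207 × 324 × (30.7/36.91) = 32.53 m³/day.

32.5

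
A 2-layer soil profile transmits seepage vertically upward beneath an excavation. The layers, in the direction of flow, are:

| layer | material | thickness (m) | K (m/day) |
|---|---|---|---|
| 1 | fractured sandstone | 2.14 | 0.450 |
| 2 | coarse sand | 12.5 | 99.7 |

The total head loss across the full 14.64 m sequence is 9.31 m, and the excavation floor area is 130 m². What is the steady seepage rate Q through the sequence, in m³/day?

248

Flow is perpendicular to layering, so the layers act in series and the equivalent K is the thickness-weighted harmonic mean.
Total thickness L = 2.14 + 12.5 = 14.64 m.
Σ(b_i/K_i) = 2.14/0.450 + 12.5/99.7 = 4.881 d.
K_eq = L / Σ(b_i/K_i) = 14.64 / 4.881 = 2.999 m/day.
Q = K_eq · A · (Δh/L) = 2.999 × 130 × (9.31/14.64) = 248.0 m³/day.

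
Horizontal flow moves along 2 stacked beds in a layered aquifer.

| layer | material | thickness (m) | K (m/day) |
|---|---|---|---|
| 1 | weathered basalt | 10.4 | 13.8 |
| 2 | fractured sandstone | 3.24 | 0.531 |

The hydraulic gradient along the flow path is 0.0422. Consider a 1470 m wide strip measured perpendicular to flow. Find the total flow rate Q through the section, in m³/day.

9010

Flow is parallel to layering, so each bed carries its own Darcy discharge and the transmissivities add.
Σ(K_i·b_i) = 13.8×10.4 + 0.531×3.24 = 145.2 m²/day.
Hydraulic gradient i = 0.0422.
Q = Σ(K_i·b_i) · W · i = 145.2 × 1470 × 0.04220 = 9010 m³/day.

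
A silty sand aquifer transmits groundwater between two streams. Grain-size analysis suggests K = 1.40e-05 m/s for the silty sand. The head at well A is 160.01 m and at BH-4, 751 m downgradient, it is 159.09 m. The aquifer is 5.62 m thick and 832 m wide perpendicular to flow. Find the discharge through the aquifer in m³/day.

6.93

Convert K: 1.40e-05 m/s × 86400 = 1.210 m/day.
Cross-sectional area A = 832 × 5.62 = 4676 m².
Hydraulic gradient i = (160.01 − 159.09) / 751 = 0.92 / 751 = 0.001225.
Darcy's law: Q = K · A · i = 1.210 × 4676 × 0.001225 = 6.929 m³/day.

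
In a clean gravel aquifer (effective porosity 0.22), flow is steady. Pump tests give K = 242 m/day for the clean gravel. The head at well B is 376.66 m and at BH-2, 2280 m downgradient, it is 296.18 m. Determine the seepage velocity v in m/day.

Hydraulic gradient i = (376.66 − 296.18) / 2280 = 80.48 / 2280 = 0.03530.
Darcy flux q = K · i = 242.0 × 0.03530 = 8.542 m/day.
Seepage velocity v = q / n_e = 8.542 / 0.22 = 38.83 m/day.

38.8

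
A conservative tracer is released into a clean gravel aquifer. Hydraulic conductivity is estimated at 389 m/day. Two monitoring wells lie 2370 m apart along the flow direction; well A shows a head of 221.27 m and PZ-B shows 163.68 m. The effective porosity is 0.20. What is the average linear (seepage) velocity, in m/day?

47.3

Hydraulic gradient i = (221.27 − 163.68) / 2370 = 57.59 / 2370 = 0.02430.
Darcy flux q = K · i = 389.0 × 0.02430 = 9.453 m/day.
Seepage velocity v = q / n_e = 9.453 / 0.20 = 47.26 m/day.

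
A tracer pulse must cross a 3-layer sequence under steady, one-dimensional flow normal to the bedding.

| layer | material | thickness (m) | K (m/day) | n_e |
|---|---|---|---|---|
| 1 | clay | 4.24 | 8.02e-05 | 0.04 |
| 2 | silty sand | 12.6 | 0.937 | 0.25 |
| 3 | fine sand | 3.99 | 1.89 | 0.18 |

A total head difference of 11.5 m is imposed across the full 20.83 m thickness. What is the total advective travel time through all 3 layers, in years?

With flow normal to the layers, continuity requires the same specific discharge q through every layer.
Σ(b_i/K_i) = 4.24/8.02e-05 + 12.6/0.937 + 3.99/1.89 = 52883 d.
q = Δh / Σ(b_i/K_i) = 11.5 / 52883 = 0.0002175 m/day.
In each layer the seepage velocity is v_i = q/n_i, so the layer transit time is t_i = b_i·n_i / q:
  layer 1 (clay): t_1 = 4.24 × 0.04 / 0.0002175 = 779.9 d
  layer 2 (silty sand): t_2 = 12.6 × 0.25 / 0.0002175 = 14485 d
  layer 3 (fine sand): t_3 = 3.99 × 0.18 / 0.0002175 = 3303 d
Total t = Σ t_i = 18568 days = 50.84 years.

50.8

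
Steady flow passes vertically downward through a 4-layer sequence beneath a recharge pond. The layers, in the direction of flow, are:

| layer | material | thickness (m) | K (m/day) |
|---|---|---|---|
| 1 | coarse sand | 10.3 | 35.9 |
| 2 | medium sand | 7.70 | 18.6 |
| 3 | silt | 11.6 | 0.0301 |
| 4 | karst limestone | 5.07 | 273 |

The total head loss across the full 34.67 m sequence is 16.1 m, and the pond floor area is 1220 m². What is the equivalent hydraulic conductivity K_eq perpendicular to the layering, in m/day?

0.0898

Flow is perpendicular to layering, so the layers act in series and the equivalent K is the thickness-weighted harmonic mean.
Total thickness L = 10.3 + 7.70 + 11.6 + 5.07 = 34.67 m.
Σ(b_i/K_i) = 10.3/35.9 + 7.70/18.6 + 11.6/0.0301 + 5.07/273 = 386.1 d.
K_eq = L / Σ(b_i/K_i) = 34.67 / 386.1 = 0.08980 m/day.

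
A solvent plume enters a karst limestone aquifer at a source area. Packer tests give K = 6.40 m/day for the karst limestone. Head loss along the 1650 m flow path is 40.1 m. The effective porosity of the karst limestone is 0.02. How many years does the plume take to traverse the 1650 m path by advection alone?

Hydraulic gradient i = Δh / L = 40.1 / 1650 = 0.02430.
Darcy flux q = K · i = 6.400 × 0.02430 = 0.1555 m/day.
Seepage velocity v = q / n_e = 0.1555 / 0.02 = 7.777 m/day.
Travel time t = L / v = 1650 / 7.777 = 212.2 days = 0.5809 years.

0.581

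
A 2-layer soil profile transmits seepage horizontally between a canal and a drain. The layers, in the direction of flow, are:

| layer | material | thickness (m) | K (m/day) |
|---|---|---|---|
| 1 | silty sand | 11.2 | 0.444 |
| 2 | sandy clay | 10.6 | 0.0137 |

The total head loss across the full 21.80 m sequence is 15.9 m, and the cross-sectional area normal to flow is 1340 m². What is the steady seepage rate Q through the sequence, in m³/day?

26.7

Flow is perpendicular to layering, so the layers act in series and the equivalent K is the thickness-weighted harmonic mean.
Total thickness L = 11.2 + 10.6 = 21.80 m.
Σ(b_i/K_i) = 11.2/0.444 + 10.6/0.0137 = 798.9 d.
K_eq = L / Σ(b_i/K_i) = 21.80 / 798.9 = 0.02729 m/day.
Q = K_eq · A · (Δh/L) = 0.02729 × 1340 × (15.9/21.80) = 26.67 m³/day.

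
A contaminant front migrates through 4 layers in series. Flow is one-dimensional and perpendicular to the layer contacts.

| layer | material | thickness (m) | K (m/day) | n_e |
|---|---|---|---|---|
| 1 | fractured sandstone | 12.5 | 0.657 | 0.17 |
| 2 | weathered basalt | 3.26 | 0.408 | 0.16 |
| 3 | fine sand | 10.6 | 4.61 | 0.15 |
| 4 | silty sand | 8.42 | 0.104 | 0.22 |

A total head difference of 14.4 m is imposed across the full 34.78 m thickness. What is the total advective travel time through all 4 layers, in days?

46.6

With flow normal to the layers, continuity requires the same specific discharge q through every layer.
Σ(b_i/K_i) = 12.5/0.657 + 3.26/0.408 + 10.6/4.61 + 8.42/0.104 = 110.3 d.
q = Δh / Σ(b_i/K_i) = 14.4 / 110.3 = 0.1306 m/day.
In each layer the seepage velocity is v_i = q/n_i, so the layer transit time is t_i = b_i·n_i / q:
  layer 1 (fractured sandstone): t_1 = 12.5 × 0.17 / 0.1306 = 16.27 d
  layer 2 (weathered basalt): t_2 = 3.26 × 0.16 / 0.1306 = 3.994 d
  layer 3 (fine sand): t_3 = 10.6 × 0.15 / 0.1306 = 12.18 d
  layer 4 (silty sand): t_4 = 8.42 × 0.22 / 0.1306 = 14.19 d
Total t = Σ t_i = 46.63 days.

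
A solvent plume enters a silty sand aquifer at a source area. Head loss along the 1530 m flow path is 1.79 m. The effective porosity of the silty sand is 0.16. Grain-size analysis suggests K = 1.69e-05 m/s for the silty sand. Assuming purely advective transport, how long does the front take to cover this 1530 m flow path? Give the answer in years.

392

Convert K: 1.69e-05 m/s × 86400 = 1.460 m/day.
Hydraulic gradient i = Δh / L = 1.79 / 1530 = 0.001170.
Darcy flux q = K · i = 1.460 × 0.001170 = 0.001708 m/day.
Seepage velocity v = q / n_e = 0.001708 / 0.16 = 0.01068 m/day.
Travel time t = L / v = 1530 / 0.01068 = 1.433e+05 days = 392.3 years.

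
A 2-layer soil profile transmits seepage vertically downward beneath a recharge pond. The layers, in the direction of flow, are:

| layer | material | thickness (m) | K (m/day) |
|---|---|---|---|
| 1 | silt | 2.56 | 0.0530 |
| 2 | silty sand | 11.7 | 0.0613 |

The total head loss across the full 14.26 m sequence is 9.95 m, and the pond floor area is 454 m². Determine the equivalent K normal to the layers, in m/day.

Flow is perpendicular to layering, so the layers act in series and the equivalent K is the thickness-weighted harmonic mean.
Total thickness L = 2.56 + 11.7 = 14.26 m.
Σ(b_i/K_i) = 2.56/0.0530 + 11.7/0.0613 = 239.2 d.
K_eq = L / Σ(b_i/K_i) = 14.26 / 239.2 = 0.05962 m/day.

0.0596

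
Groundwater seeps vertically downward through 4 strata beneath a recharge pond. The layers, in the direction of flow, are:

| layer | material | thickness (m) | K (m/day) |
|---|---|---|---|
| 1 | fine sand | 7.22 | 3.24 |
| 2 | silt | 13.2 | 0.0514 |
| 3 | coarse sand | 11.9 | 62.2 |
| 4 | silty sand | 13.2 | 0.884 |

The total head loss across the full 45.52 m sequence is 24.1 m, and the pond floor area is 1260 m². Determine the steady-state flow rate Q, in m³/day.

Flow is perpendicular to layering, so the layers act in series and the equivalent K is the thickness-weighted harmonic mean.
Total thickness L = 7.22 + 13.2 + 11.9 + 13.2 = 45.52 m.
Σ(b_i/K_i) = 7.22/3.24 + 13.2/0.0514 + 11.9/62.2 + 13.2/0.884 = 274.2 d.
K_eq = L / Σ(b_i/K_i) = 45.52 / 274.2 = 0.1660 m/day.
Q = K_eq · A · (Δh/L) = 0.1660 × 1260 × (24.1/45.52) = 110.8 m³/day.

111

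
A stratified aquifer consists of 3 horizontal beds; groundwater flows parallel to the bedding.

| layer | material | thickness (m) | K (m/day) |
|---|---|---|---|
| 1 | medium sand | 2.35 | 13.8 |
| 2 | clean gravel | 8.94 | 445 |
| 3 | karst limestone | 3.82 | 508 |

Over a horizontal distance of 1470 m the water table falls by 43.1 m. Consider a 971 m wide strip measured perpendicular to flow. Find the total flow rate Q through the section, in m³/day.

Flow is parallel to layering, so each bed carries its own Darcy discharge and the transmissivities add.
Σ(K_i·b_i) = 13.8×2.35 + 445×8.94 + 508×3.82 = 5951 m²/day.
Hydraulic gradient i = Δh / L = 43.1 / 1470 = 0.02932.
Q = Σ(K_i·b_i) · W · i = 5951 × 971 × 0.02932 = 1.694e+05 m³/day.

169000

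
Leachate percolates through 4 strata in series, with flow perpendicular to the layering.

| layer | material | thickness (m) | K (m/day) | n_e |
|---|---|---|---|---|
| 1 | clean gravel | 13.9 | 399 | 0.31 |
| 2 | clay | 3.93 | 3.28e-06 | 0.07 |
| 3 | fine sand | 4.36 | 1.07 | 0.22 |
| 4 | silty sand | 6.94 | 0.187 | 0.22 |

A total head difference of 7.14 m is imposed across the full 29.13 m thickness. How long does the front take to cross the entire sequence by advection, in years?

With flow normal to the layers, continuity requires the same specific discharge q through every layer.
Σ(b_i/K_i) = 13.9/399 + 3.93/3.28e-06 + 4.36/1.07 + 6.94/0.187 = 1.198e+06 d.
q = Δh / Σ(b_i/K_i) = 7.14 / 1.198e+06 = 5.959e-06 m/day.
In each layer the seepage velocity is v_i = q/n_i, so the layer transit time is t_i = b_i·n_i / q:
  layer 1 (clean gravel): t_1 = 13.9 × 0.31 / 5.959e-06 = 7.231e+05 d
  layer 2 (clay): t_2 = 3.93 × 0.07 / 5.959e-06 = 46166 d
  layer 3 (fine sand): t_3 = 4.36 × 0.22 / 5.959e-06 = 1.610e+05 d
  layer 4 (silty sand): t_4 = 6.94 × 0.22 / 5.959e-06 = 2.562e+05 d
Total t = Σ t_i = 1.186e+06 days = 3248 years.

3250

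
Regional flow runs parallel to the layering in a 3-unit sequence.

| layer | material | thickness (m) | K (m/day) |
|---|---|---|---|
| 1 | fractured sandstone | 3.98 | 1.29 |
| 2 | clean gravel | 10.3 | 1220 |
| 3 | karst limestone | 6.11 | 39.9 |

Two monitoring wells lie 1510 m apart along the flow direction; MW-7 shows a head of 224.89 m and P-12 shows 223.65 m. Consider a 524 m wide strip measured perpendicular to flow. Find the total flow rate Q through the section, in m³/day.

Flow is parallel to layering, so each bed carries its own Darcy discharge and the transmissivities add.
Σ(K_i·b_i) = 1.29×3.98 + 1220×10.3 + 39.9×6.11 = 12815 m²/day.
Hydraulic gradient i = (224.89 − 223.65) / 1510 = 1.24 / 1510 = 0.0008212.
Q = Σ(K_i·b_i) · W · i = 12815 × 524 × 0.0008212 = 5514 m³/day.

5510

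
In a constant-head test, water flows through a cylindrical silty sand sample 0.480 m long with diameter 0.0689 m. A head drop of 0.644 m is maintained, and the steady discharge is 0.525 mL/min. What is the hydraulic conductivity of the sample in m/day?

Cross-sectional area A = π·(d/2)² = π × (0.0689/2)² = 0.003728 m².
Convert discharge: 0.525 mL/min = 8.750e-09 m³/s.
Darcy's law rearranged: K = Q·L / (A·Δh) = 8.750e-09 × 0.480 / (0.003728 × 0.644) = 1.749e-06 m/s = 0.1511 m/day.

0.151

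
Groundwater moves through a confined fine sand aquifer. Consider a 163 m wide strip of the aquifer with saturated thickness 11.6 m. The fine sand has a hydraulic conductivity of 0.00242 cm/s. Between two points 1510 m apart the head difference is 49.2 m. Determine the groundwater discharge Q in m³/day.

129

Convert K: 0.00242 cm/s × 864 = 2.091 m/day.
Cross-sectional area A = 163 × 11.6 = 1891 m².
Hydraulic gradient i = Δh / L = 49.2 / 1510 = 0.03258.
Darcy's law: Q = K · A · i = 2.091 × 1891 × 0.03258 = 128.8 m³/day.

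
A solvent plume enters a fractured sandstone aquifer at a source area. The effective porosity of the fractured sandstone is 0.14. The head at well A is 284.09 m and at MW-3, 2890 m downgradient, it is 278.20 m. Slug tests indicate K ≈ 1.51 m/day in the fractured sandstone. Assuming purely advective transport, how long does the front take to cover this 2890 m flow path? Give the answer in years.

Hydraulic gradient i = (284.09 − 278.20) / 2890 = 5.89 / 2890 = 0.002038.
Darcy flux q = K · i = 1.510 × 0.002038 = 0.003077 m/day.
Seepage velocity v = q / n_e = 0.003077 / 0.14 = 0.02198 m/day.
Travel time t = L / v = 2890 / 0.02198 = 1.315e+05 days = 359.9 years.

360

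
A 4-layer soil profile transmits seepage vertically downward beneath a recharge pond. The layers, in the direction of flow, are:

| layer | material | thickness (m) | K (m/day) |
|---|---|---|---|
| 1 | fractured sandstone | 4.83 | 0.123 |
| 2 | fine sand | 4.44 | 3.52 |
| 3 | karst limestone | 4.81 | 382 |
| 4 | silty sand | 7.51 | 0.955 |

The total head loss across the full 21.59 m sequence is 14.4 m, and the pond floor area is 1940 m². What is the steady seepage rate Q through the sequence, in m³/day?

577

Flow is perpendicular to layering, so the layers act in series and the equivalent K is the thickness-weighted harmonic mean.
Total thickness L = 4.83 + 4.44 + 4.81 + 7.51 = 21.59 m.
Σ(b_i/K_i) = 4.83/0.123 + 4.44/3.52 + 4.81/382 + 7.51/0.955 = 48.41 d.
K_eq = L / Σ(b_i/K_i) = 21.59 / 48.41 = 0.4460 m/day.
Q = K_eq · A · (Δh/L) = 0.4460 × 1940 × (14.4/21.59) = 577.1 m³/day.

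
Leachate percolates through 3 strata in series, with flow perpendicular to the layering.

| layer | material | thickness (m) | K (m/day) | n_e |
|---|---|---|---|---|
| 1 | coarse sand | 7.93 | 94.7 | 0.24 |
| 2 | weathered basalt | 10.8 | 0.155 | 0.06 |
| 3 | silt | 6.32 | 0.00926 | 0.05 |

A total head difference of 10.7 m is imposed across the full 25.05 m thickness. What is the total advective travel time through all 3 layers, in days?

202

With flow normal to the layers, continuity requires the same specific discharge q through every layer.
Σ(b_i/K_i) = 7.93/94.7 + 10.8/0.155 + 6.32/0.00926 = 752.3 d.
q = Δh / Σ(b_i/K_i) = 10.7 / 752.3 = 0.01422 m/day.
In each layer the seepage velocity is v_i = q/n_i, so the layer transit time is t_i = b_i·n_i / q:
  layer 1 (coarse sand): t_1 = 7.93 × 0.24 / 0.01422 = 133.8 d
  layer 2 (weathered basalt): t_2 = 10.8 × 0.06 / 0.01422 = 45.56 d
  layer 3 (silt): t_3 = 6.32 × 0.05 / 0.01422 = 22.22 d
Total t = Σ t_i = 201.6 days.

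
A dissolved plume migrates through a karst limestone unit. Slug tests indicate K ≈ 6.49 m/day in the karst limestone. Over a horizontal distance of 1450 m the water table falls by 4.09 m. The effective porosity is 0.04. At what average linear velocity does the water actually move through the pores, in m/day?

0.458

Hydraulic gradient i = Δh / L = 4.09 / 1450 = 0.002821.
Darcy flux q = K · i = 6.490 × 0.002821 = 0.01831 m/day.
Seepage velocity v = q / n_e = 0.01831 / 0.04 = 0.4577 m/day.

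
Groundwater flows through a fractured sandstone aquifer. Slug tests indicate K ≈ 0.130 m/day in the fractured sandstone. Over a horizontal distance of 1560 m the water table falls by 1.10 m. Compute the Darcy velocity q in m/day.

Hydraulic gradient i = Δh / L = 1.10 / 1560 = 0.0007051.
Specific discharge q = K · i = 0.1300 × 0.0007051 = 9.167e-05 m/day.

9.17e-05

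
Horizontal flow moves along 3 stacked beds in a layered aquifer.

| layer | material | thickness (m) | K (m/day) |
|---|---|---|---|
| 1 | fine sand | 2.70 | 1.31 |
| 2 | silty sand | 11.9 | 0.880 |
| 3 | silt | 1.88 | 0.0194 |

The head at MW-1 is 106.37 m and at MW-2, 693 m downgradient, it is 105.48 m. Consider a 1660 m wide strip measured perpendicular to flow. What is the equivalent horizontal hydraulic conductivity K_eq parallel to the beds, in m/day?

Flow is parallel to layering, so each bed carries its own Darcy discharge and the transmissivities add.
Σ(K_i·b_i) = 1.31×2.70 + 0.880×11.9 + 0.0194×1.88 = 14.05 m²/day.
Total thickness b = 16.48 m, so K_eq = Σ(K_i·b_i)/b = 0.8523 m/day.

0.852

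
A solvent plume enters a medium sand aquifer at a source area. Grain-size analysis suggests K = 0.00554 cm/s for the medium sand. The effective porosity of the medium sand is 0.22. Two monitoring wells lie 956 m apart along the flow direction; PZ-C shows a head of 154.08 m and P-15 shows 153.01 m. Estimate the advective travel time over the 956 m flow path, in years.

107

Convert K: 0.00554 cm/s × 864 = 4.787 m/day.
Hydraulic gradient i = (154.08 − 153.01) / 956 = 1.07 / 956 = 0.001119.
Darcy flux q = K · i = 4.787 × 0.001119 = 0.005357 m/day.
Seepage velocity v = q / n_e = 0.005357 / 0.22 = 0.02435 m/day.
Travel time t = L / v = 956 / 0.02435 = 39258 days = 107.5 years.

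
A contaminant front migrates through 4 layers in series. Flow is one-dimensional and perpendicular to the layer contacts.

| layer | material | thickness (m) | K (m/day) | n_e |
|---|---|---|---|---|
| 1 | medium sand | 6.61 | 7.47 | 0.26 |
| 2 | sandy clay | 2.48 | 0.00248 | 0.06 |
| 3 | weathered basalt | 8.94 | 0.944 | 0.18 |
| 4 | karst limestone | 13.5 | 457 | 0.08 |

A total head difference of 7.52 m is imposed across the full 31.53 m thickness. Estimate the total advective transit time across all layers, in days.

612

With flow normal to the layers, continuity requires the same specific discharge q through every layer.
Σ(b_i/K_i) = 6.61/7.47 + 2.48/0.00248 + 8.94/0.944 + 13.5/457 = 1010 d.
q = Δh / Σ(b_i/K_i) = 7.52 / 1010 = 0.007443 m/day.
In each layer the seepage velocity is v_i = q/n_i, so the layer transit time is t_i = b_i·n_i / q:
  layer 1 (medium sand): t_1 = 6.61 × 0.26 / 0.007443 = 230.9 d
  layer 2 (sandy clay): t_2 = 2.48 × 0.06 / 0.007443 = 19.99 d
  layer 3 (weathered basalt): t_3 = 8.94 × 0.18 / 0.007443 = 216.2 d
  layer 4 (karst limestone): t_4 = 13.5 × 0.08 / 0.007443 = 145.1 d
Total t = Σ t_i = 612.2 days.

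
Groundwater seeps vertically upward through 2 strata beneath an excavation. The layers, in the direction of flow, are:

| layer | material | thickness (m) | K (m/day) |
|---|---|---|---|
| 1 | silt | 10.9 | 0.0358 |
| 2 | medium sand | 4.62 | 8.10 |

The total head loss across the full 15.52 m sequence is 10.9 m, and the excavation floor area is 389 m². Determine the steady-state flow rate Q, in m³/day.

13.9

Flow is perpendicular to layering, so the layers act in series and the equivalent K is the thickness-weighted harmonic mean.
Total thickness L = 10.9 + 4.62 = 15.52 m.
Σ(b_i/K_i) = 10.9/0.0358 + 4.62/8.10 = 305.0 d.
K_eq = L / Σ(b_i/K_i) = 15.52 / 305.0 = 0.05088 m/day.
Q = K_eq · A · (Δh/L) = 0.05088 × 389 × (10.9/15.52) = 13.90 m³/day.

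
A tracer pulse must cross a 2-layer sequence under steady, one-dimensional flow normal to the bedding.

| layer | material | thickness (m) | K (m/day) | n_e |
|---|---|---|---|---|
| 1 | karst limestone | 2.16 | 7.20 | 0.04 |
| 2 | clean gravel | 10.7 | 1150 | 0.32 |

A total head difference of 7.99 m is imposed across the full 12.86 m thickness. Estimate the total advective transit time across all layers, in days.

With flow normal to the layers, continuity requires the same specific discharge q through every layer.
Σ(b_i/K_i) = 2.16/7.20 + 10.7/1150 = 0.3093 d.
q = Δh / Σ(b_i/K_i) = 7.99 / 0.3093 = 25.83 m/day.
In each layer the seepage velocity is v_i = q/n_i, so the layer transit time is t_i = b_i·n_i / q:
  layer 1 (karst limestone): t_1 = 2.16 × 0.04 / 25.83 = 0.003345 d
  layer 2 (clean gravel): t_2 = 10.7 × 0.32 / 25.83 = 0.1325 d
Total t = Σ t_i = 0.1359 days.

0.136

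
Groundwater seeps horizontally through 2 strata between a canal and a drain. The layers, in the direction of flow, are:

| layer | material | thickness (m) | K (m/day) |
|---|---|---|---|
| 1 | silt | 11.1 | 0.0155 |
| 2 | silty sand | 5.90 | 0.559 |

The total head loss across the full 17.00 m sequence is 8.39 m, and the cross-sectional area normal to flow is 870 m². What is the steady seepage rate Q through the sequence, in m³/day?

10.0

Flow is perpendicular to layering, so the layers act in series and the equivalent K is the thickness-weighted harmonic mean.
Total thickness L = 11.1 + 5.90 = 17.00 m.
Σ(b_i/K_i) = 11.1/0.0155 + 5.90/0.559 = 726.7 d.
K_eq = L / Σ(b_i/K_i) = 17.00 / 726.7 = 0.02339 m/day.
Q = K_eq · A · (Δh/L) = 0.02339 × 870 × (8.39/17.00) = 10.04 m³/day.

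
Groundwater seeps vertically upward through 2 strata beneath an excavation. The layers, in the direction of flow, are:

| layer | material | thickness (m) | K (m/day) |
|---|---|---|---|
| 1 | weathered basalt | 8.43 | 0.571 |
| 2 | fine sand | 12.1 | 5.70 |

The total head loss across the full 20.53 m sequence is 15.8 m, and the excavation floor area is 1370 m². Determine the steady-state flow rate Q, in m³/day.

1280

Flow is perpendicular to layering, so the layers act in series and the equivalent K is the thickness-weighted harmonic mean.
Total thickness L = 8.43 + 12.1 = 20.53 m.
Σ(b_i/K_i) = 8.43/0.571 + 12.1/5.70 = 16.89 d.
K_eq = L / Σ(b_i/K_i) = 20.53 / 16.89 = 1.216 m/day.
Q = K_eq · A · (Δh/L) = 1.216 × 1370 × (15.8/20.53) = 1282 m³/day.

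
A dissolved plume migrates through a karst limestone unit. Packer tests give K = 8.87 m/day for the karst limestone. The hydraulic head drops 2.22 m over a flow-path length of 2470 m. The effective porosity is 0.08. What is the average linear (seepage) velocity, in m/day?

0.0997

Hydraulic gradient i = Δh / L = 2.22 / 2470 = 0.0008988.
Darcy flux q = K · i = 8.870 × 0.0008988 = 0.007972 m/day.
Seepage velocity v = q / n_e = 0.007972 / 0.08 = 0.09965 m/day.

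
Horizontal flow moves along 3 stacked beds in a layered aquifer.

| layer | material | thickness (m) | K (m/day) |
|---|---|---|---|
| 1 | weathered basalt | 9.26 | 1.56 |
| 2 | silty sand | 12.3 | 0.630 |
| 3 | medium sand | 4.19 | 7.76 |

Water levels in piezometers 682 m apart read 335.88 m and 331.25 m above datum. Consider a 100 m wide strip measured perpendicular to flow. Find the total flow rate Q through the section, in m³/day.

Flow is parallel to layering, so each bed carries its own Darcy discharge and the transmissivities add.
Σ(K_i·b_i) = 1.56×9.26 + 0.630×12.3 + 7.76×4.19 = 54.71 m²/day.
Hydraulic gradient i = (335.88 − 331.25) / 682 = 4.63 / 682 = 0.006789.
Q = Σ(K_i·b_i) · W · i = 54.71 × 100 × 0.006789 = 37.14 m³/day.

37.1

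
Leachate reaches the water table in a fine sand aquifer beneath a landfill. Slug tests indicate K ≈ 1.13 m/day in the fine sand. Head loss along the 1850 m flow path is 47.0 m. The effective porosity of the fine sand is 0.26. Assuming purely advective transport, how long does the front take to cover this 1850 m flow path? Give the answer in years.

45.9

Hydraulic gradient i = Δh / L = 47.0 / 1850 = 0.02541.
Darcy flux q = K · i = 1.130 × 0.02541 = 0.02871 m/day.
Seepage velocity v = q / n_e = 0.02871 / 0.26 = 0.1104 m/day.
Travel time t = L / v = 1850 / 0.1104 = 16755 days = 45.87 years.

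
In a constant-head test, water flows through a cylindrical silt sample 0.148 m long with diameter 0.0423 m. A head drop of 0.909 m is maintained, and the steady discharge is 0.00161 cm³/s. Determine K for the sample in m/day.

0.0161

Cross-sectional area A = π·(d/2)² = π × (0.0423/2)² = 0.001405 m².
Convert discharge: 0.00161 cm³/s = 1.610e-09 m³/s.
Darcy's law rearranged: K = Q·L / (A·Δh) = 1.610e-09 × 0.148 / (0.001405 × 0.909) = 1.865e-07 m/s = 0.01612 m/day.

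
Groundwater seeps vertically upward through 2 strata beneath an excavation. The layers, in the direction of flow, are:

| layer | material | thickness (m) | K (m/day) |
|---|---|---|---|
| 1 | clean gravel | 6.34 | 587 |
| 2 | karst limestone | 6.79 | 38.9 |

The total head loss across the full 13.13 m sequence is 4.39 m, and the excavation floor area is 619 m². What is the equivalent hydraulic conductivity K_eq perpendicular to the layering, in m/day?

Flow is perpendicular to layering, so the layers act in series and the equivalent K is the thickness-weighted harmonic mean.
Total thickness L = 6.34 + 6.79 = 13.13 m.
Σ(b_i/K_i) = 6.34/587 + 6.79/38.9 = 0.1854 d.
K_eq = L / Σ(b_i/K_i) = 13.13 / 0.1854 = 70.84 m/day.

70.8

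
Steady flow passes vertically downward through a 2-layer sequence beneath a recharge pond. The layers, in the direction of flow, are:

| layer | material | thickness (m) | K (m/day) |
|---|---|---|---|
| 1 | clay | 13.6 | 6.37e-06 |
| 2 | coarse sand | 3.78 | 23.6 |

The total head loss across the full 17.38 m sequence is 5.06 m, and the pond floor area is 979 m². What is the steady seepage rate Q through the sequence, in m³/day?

0.00232

Flow is perpendicular to layering, so the layers act in series and the equivalent K is the thickness-weighted harmonic mean.
Total thickness L = 13.6 + 3.78 = 17.38 m.
Σ(b_i/K_i) = 13.6/6.37e-06 + 3.78/23.6 = 2.135e+06 d.
K_eq = L / Σ(b_i/K_i) = 17.38 / 2.135e+06 = 8.140e-06 m/day.
Q = K_eq · A · (Δh/L) = 8.140e-06 × 979 × (5.06/17.38) = 0.002320 m³/day.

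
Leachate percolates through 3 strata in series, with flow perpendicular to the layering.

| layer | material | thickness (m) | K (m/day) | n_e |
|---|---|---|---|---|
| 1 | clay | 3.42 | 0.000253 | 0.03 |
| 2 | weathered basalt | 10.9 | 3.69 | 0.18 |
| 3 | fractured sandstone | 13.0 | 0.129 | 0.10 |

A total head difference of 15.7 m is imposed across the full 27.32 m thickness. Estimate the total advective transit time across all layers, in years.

With flow normal to the layers, continuity requires the same specific discharge q through every layer.
Σ(b_i/K_i) = 3.42/0.000253 + 10.9/3.69 + 13.0/0.129 = 13622 d.
q = Δh / Σ(b_i/K_i) = 15.7 / 13622 = 0.001153 m/day.
In each layer the seepage velocity is v_i = q/n_i, so the layer transit time is t_i = b_i·n_i / q:
  layer 1 (clay): t_1 = 3.42 × 0.03 / 0.001153 = 89.02 d
  layer 2 (weathered basalt): t_2 = 10.9 × 0.18 / 0.001153 = 1702 d
  layer 3 (fractured sandstone): t_3 = 13.0 × 0.10 / 0.001153 = 1128 d
Total t = Σ t_i = 2919 days = 7.992 years.

7.99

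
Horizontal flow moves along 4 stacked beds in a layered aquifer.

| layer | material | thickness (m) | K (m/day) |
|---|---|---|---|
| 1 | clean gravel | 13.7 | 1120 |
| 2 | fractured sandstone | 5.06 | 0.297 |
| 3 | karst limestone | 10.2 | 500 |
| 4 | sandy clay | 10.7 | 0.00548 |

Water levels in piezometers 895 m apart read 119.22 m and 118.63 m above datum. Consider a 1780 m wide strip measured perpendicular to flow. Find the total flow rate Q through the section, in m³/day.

24000

Flow is parallel to layering, so each bed carries its own Darcy discharge and the transmissivities add.
Σ(K_i·b_i) = 1120×13.7 + 0.297×5.06 + 500×10.2 + 0.00548×10.7 = 20446 m²/day.
Hydraulic gradient i = (119.22 − 118.63) / 895 = 0.59 / 895 = 0.0006592.
Q = Σ(K_i·b_i) · W · i = 20446 × 1780 × 0.0006592 = 23991 m³/day.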